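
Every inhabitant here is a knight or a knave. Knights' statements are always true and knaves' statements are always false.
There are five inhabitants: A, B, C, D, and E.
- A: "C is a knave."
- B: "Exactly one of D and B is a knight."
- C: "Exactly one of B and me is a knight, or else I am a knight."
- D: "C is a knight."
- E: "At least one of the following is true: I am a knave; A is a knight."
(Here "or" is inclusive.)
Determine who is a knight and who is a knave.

A is a knight, B is a knave, C is a knave, D is a knave, and E is a knight.

A is a knight; "C is a knave" is true, as required.
B (knave): "exactly one of D and B is a knight" — false. ✓
C is a knave, and the claim "exactly one of B and me is a knight, or else I am a knight" is indeed false.
Since D is a knave, "C is a knight" needs to be false, which holds.
E is a knight, so "at least one of the following is true: I am a knave; A is a knight" must be true — and it is.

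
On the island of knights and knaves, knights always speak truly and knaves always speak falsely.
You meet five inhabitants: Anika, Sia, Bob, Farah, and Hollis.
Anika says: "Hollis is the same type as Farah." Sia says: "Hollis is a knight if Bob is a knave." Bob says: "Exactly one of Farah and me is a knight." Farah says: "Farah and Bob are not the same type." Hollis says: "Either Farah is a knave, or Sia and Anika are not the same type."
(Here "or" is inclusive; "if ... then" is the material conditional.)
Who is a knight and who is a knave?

Anika is a knave, Sia is a knight, Bob is a knave, Farah is a knave, and Hollis is a knight.

Anika (knave): "Hollis is the same type as Farah" — False. ✓
Sia (knight): "Hollis is a knight if Bob is a knave" — true. ✓
Bob is a knave; "exactly one of Farah and me is a knight" is False, as required.
Farah is a knave, and the claim "Farah and Bob are not the same type" is indeed False.
Hollis is a knight, so "either Farah is a knave, or Sia and Anika are not the same type" must be true — and it is.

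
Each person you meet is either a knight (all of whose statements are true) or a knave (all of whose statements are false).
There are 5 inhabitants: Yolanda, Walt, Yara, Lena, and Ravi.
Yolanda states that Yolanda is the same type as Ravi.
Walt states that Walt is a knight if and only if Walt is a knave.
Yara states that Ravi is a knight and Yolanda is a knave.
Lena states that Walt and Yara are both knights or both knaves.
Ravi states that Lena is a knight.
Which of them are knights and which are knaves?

Yolanda is a knight, Walt is a knave, Yara is a knave, Lena is a knight, and Ravi is a knight.

Suppose Yolanda is a knave. Then Yolanda's statement "Yolanda is the same type as Ravi" would have to be false. Checking the 16 ways to assign the others, none is consistent with every speaker.
(For instance, with Walt=knave, Yara=knave, Lena=knight, Ravi=knight, Yara's claim "Ravi is a knight and Yolanda is a knave" comes out true where it would need to be false.)
So Yolanda must be a knight, making "Yolanda is the same type as Ravi" true. Taking Yolanda=knight, Walt=knave, Yara=knave, Lena=knight, Ravi=knight, each remaining statement checks out:
  Walt (knave): "Walt is a knight if and only if Walt is a knave" — false. ✓
  Yara (knave): "Ravi is a knight and Yolanda is a knave" — false. ✓
  Lena (knight): "Walt and Yara are both knights or both knaves" — true. ✓
  Ravi (knight): "Lena is a knight" — true. ✓
This is the unique consistent assignment.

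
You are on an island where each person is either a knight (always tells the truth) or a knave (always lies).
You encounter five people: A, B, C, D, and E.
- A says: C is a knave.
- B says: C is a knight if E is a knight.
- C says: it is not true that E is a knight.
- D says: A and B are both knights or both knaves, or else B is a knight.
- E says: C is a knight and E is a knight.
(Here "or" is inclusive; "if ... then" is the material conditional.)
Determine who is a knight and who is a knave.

A is a knave, B is a knight, C is a knight, D is a knight, and E is a knave.

Suppose A is a knight. Then A's statement "C is a knave" would have to be true. Checking the 16 ways to assign the others, none is consistent with every speaker.
(For instance, with B=knight, C=knight, D=knight, E=knave, A's claim "C is a knave" comes out false where it would need to be true.)
So A must be a knave, making "C is a knave" false. Taking A=knave, B=knight, C=knight, D=knight, E=knave, each remaining statement checks out:
  B (knight): "C is a knight if E is a knight" — true. ✓
  C (knight): "it is not true that E is a knight" — true. ✓
  D (knight): "A and B are both knights or both knaves, or else B is a knight" — true. ✓
  E (knave): "C is a knight and E is a knight" — false. ✓
This is the unique consistent assignment.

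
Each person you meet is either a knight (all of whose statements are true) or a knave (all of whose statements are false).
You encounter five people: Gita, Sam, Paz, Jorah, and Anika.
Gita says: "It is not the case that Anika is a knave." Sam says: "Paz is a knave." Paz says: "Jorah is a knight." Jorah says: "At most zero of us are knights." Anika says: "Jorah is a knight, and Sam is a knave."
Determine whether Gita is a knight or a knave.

Consistent assignments: {Gita=knave, Sam=knight, Paz=knave, Jorah=knave, Anika=knave}
In every consistent assignment, Gita is a knave.

Gita is a knave.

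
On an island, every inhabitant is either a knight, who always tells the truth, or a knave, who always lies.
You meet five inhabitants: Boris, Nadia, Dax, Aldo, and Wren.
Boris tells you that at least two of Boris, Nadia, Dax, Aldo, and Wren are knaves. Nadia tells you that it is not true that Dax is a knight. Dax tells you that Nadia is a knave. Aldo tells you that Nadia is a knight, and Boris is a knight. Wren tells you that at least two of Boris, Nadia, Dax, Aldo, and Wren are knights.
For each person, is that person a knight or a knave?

Boris is a knight, Nadia is a knave, Dax is a knight, Aldo is a knave, and Wren is a knight.

Suppose Boris is a knave. Then Boris's statement "at least two of Boris, Nadia, Dax, Aldo, and Wren are knaves" would have to be false. Checking the 16 ways to assign the others, none is consistent with every speaker.
(For instance, with Nadia=knave, Dax=knight, Aldo=knave, Wren=knight, Boris's claim "at least two of Boris, Nadia, Dax, Aldo, and Wren are knaves" comes out true where it would need to be false.)
So Boris must be a knight, making "at least two of Boris, Nadia, Dax, Aldo, and Wren are knaves" true. Taking Boris=knight, Nadia=knave, Dax=knight, Aldo=knave, Wren=knight, each remaining statement checks out:
  Nadia (knave): "it is not true that Dax is a knight" — false. ✓
  Dax (knight): "Nadia is a knave" — true. ✓
  Aldo (knave): "Nadia is a knight, and Boris is a knight" — false. ✓
  Wren (knight): "at least two of Boris, Nadia, Dax, Aldo, and Wren are knights" — true. ✓
This is the unique consistent assignment.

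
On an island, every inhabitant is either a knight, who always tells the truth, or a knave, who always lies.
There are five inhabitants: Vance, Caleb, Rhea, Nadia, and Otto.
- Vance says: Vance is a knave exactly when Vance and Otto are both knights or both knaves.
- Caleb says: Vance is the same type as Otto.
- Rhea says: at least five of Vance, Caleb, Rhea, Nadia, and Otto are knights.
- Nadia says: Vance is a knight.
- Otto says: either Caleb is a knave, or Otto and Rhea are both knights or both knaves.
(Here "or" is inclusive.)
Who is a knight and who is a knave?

Suppose Vance is a knight. Then Vance's statement "Vance is a knave exactly when Vance and Otto are both knights or both knaves" would have to be true. Checking the 16 ways to assign the others, none is consistent with every speaker.
(For instance, with Caleb=knave, Rhea=knave, Nadia=knave, Otto=knight, Vance's claim "Vance is a knave exactly when Vance and Otto are both knights or both knaves" comes out false where it would need to be true.)
So Vance must be a knave, making "Vance is a knave exactly when Vance and Otto are both knights or both knaves" false. Taking Vance=knave, Caleb=knave, Rhea=knave, Nadia=knave, Otto=knight, each remaining statement checks out:
  Caleb (knave): "Vance is the same type as Otto" — false. ✓
  Rhea (knave): "at least five of Vance, Caleb, Rhea, Nadia, and Otto are knights" — false. ✓
  Nadia (knave): "Vance is a knight" — false. ✓
  Otto (knight): "either Caleb is a knave, or Otto and Rhea are both knights or both knaves" — true. ✓
This is the unique consistent assignment.

Knights: Otto. Knaves: Vance, Caleb, Rhea, and Nadia.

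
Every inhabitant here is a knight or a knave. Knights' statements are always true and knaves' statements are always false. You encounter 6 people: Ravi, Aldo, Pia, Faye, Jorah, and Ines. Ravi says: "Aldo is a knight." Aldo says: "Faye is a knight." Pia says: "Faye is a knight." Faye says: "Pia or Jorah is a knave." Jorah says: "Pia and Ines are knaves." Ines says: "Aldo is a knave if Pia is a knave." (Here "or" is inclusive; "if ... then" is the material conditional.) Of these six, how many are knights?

5

The unique consistent assignment is Ravi=knight, Aldo=knight, Pia=knight, Faye=knight, Jorah=knave, Ines=knight.
That has 5 knights.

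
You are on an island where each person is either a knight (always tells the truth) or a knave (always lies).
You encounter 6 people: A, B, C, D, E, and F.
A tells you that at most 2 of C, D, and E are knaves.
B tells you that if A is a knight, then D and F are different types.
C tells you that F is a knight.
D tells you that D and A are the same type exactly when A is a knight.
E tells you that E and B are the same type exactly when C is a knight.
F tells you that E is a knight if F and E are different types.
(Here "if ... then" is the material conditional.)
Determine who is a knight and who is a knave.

Since A is a knight, "at most 2 of C, D, and E are knaves" needs to be True, which holds.
B is a knight, so "if A is a knight, then D and F are different types" must be True — and it is.
As a knight, C's statement "F is a knight" should be True; it is.
D is a knave, so "D and A are the same type exactly when A is a knight" must be false — and it is.
E is a knight; "E and B are the same type exactly when C is a knight" is True, as required.
F is a knight, so "E is a knight if F and E are different types" must be True — and it is.

A is a knight, B is a knight, C is a knight, D is a knave, E is a knight, and F is a knight.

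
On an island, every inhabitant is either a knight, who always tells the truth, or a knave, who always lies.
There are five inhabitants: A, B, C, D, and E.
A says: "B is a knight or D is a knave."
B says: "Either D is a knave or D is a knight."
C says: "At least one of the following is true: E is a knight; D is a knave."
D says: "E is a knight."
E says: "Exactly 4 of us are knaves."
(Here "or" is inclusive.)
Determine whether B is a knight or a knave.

Consistent assignments: {A=knight, B=knight, C=knight, D=knave, E=knave}
In every consistent assignment, B is a knight.

B is a knight.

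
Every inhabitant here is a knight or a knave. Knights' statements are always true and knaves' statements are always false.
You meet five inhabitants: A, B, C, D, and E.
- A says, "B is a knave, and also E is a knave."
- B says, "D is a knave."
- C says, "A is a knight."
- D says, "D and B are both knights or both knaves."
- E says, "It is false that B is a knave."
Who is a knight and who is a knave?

A is a knave, so "B is a knave, and also E is a knave" must be False — and it is.
Since B is a knight, "D is a knave" needs to be true, which holds.
C is a knave, so "A is a knight" must be False — and it is.
D is a knave, and the claim "D and B are both knights or both knaves" is indeed False.
E (knight): "it is false that B is a knave" — true. ✓

A is a knave, B is a knight, C is a knave, D is a knave, and E is a knight.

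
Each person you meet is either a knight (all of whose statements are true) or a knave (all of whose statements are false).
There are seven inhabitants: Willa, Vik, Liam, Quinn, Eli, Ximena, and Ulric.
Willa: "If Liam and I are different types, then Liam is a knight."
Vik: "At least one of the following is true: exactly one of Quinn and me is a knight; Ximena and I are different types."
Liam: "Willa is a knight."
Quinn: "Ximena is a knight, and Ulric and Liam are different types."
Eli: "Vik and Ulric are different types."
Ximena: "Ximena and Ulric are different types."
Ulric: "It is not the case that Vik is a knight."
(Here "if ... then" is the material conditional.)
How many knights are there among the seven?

The unique consistent assignment is Willa=knight, Vik=knight, Liam=knight, Quinn=knave, Eli=knight, Ximena=knave, Ulric=knave.
That has 4 knights.

4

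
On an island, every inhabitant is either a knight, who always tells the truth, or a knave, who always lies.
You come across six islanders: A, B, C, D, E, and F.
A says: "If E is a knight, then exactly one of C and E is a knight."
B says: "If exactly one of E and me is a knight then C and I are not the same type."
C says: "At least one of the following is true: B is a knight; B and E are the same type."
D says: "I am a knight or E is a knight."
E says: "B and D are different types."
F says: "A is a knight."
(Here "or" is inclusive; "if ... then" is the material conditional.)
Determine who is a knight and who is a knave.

Knights: A, D, E, and F. Knaves: B and C.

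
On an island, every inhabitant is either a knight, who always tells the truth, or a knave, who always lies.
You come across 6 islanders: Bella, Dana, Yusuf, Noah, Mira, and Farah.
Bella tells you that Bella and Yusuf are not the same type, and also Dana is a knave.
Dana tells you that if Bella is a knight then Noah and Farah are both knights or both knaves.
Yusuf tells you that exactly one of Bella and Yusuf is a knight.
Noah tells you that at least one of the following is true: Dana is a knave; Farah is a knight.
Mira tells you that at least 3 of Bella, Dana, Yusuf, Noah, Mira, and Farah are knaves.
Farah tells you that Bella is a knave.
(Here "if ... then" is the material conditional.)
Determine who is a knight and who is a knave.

Bella is a knave, Dana is a knight, Yusuf is a knight, Noah is a knight, Mira is a knave, and Farah is a knight.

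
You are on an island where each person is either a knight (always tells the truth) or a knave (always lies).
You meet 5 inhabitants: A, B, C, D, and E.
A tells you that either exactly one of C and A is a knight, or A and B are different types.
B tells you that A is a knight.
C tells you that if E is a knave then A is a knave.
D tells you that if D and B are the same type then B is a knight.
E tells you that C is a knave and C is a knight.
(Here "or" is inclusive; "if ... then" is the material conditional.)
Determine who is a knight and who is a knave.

A is a knight; "either exactly one of C and A is a knight, or A and B are different types" is true, as required.
B (knight): "A is a knight" — true. ✓
C is a knave, and the claim "if E is a knave then A is a knave" is indeed false.
D is a knight, so "if D and B are the same type then B is a knight" must be true — and it is.
E (knave): "C is a knave and C is a knight" — false. ✓

Knights: A, B, and D. Knaves: C and E.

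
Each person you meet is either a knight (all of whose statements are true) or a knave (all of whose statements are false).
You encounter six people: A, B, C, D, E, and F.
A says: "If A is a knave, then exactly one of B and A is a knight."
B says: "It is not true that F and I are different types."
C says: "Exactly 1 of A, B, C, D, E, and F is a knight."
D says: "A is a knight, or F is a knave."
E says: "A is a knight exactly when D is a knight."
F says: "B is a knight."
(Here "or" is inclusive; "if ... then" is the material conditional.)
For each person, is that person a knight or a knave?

A is a knight, and the claim "if A is a knave, then exactly one of B and A is a knight" is indeed True.
B is a knight, so "it is not true that F and I are different types" must be True — and it is.
C is a knave, and the claim "exactly 1 of A, B, C, D, E, and F is a knight" is indeed false.
D is a knight, so "A is a knight, or F is a knave" must be True — and it is.
E is a knight, and the claim "A is a knight exactly when D is a knight" is indeed True.
As a knight, F's statement "B is a knight" should be True; it is.

A is a knight, B is a knight, C is a knave, D is a knight, E is a knight, and F is a knight.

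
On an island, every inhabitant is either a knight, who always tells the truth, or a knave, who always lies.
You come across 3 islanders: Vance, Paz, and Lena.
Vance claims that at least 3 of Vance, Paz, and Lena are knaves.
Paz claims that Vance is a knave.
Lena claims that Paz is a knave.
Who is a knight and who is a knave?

Vance (knave): "at least 3 of Vance, Paz, and Lena are knaves" — False. ✓
As a knight, Paz's statement "Vance is a knave" should be true; it is.
Lena is a knave, and the claim "Paz is a knave" is indeed False.

Knights: Paz. Knaves: Vance and Lena.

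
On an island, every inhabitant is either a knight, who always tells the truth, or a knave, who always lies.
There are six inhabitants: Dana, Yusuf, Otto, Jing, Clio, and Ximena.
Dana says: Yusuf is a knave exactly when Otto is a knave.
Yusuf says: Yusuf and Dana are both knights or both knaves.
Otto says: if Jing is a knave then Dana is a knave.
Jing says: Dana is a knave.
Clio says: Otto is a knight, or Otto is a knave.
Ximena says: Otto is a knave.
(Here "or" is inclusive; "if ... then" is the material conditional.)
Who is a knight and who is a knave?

Dana is a knight, Yusuf is a knave, Otto is a knave, Jing is a knave, Clio is a knight, and Ximena is a knight.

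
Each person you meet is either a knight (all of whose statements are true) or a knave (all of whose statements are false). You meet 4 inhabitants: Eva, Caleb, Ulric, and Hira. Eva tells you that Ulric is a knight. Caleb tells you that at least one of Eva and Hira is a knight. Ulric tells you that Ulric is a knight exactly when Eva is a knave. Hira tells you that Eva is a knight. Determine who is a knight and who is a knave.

Eva is a knave, and the claim "Ulric is a knight" is indeed False.
Caleb is a knave, so "at least one of Eva and Hira is a knight" must be False — and it is.
Ulric is a knave; "Ulric is a knight exactly when Eva is a knave" is False, as required.
Hira (knave): "Eva is a knight" — False. ✓

Eva is a knave, Caleb is a knave, Ulric is a knave, and Hira is a knave.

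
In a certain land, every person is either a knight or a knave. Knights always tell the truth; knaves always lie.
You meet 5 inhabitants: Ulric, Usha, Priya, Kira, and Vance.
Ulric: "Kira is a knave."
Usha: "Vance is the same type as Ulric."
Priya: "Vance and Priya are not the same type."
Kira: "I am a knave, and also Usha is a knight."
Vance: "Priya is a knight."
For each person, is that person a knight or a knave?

Ulric is a knight, Usha is a knave, Priya is a knave, Kira is a knave, and Vance is a knave.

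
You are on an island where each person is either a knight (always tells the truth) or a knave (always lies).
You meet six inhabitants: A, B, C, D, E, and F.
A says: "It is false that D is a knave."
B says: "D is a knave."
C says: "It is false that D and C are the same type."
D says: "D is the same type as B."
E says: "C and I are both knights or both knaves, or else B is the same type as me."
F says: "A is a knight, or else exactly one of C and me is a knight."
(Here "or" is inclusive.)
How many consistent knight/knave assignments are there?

2

Consistent assignments:
  A=knave, B=knight, C=knave, D=knave, E=knight, F=knight
  A=knave, B=knight, C=knave, D=knave, E=knight, F=knave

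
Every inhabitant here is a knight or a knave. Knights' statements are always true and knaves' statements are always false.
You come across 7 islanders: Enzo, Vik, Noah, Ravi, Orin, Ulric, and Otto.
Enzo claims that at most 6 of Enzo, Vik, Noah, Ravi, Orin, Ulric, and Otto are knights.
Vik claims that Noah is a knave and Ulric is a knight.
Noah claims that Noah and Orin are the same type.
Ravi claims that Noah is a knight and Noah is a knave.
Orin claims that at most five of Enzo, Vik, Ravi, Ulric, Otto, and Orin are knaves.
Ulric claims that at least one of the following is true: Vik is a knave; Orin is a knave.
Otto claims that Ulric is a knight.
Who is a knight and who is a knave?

Enzo is a knight, Vik is a knave, Noah is a knight, Ravi is a knave, Orin is a knight, Ulric is a knight, and Otto is a knight.

Since Enzo is a knight, "at most 6 of Enzo, Vik, Noah, Ravi, Orin, Ulric, and Otto are knights" needs to be True, which holds.
Vik is a knave, and the claim "Noah is a knave and Ulric is a knight" is indeed False.
Noah is a knight, so "Noah and Orin are the same type" must be True — and it is.
Ravi is a knave, so "Noah is a knight and Noah is a knave" must be False — and it is.
As a knight, Orin's statement "at most five of Enzo, Vik, Ravi, Ulric, Otto, and Orin are knaves" should be True; it is.
Ulric is a knight, so "at least one of the following is true: Vik is a knave; Orin is a knave" must be True — and it is.
Otto is a knight; "Ulric is a knight" is True, as required.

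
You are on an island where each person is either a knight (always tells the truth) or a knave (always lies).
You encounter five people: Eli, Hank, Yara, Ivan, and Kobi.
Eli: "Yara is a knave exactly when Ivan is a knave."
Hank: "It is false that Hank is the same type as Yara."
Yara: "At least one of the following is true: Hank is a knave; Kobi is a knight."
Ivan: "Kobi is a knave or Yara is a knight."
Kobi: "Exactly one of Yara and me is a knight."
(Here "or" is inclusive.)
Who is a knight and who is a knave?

Suppose Eli is a knight. Then Eli's statement "Yara is a knave exactly when Ivan is a knave" would have to be true. Checking the 16 ways to assign the others, none is consistent with every speaker.
(For instance, with Hank=knight, Yara=knave, Ivan=knight, Kobi=knave, Eli's claim "Yara is a knave exactly when Ivan is a knave" comes out false where it would need to be true.)
So Eli must be a knave, making "Yara is a knave exactly when Ivan is a knave" false. Taking Eli=knave, Hank=knight, Yara=knave, Ivan=knight, Kobi=knave, each remaining statement checks out:
  Hank (knight): "it is false that Hank is the same type as Yara" — true. ✓
  Yara (knave): "at least one of the following is true: Hank is a knave; Kobi is a knight" — false. ✓
  Ivan (knight): "Kobi is a knave or Yara is a knight" — true. ✓
  Kobi (knave): "exactly one of Yara and me is a knight" — false. ✓
This is the unique consistent assignment.

Knights: Hank and Ivan. Knaves: Eli, Yara, and Kobi.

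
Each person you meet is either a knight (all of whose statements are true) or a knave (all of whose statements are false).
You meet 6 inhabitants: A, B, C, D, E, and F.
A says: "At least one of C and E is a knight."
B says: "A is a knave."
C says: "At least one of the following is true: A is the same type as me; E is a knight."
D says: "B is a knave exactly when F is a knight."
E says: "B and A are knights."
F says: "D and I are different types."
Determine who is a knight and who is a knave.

A is a knight, B is a knave, C is a knight, D is a knave, E is a knave, and F is a knave.

A is a knight, so "at least one of C and E is a knight" must be true — and it is.
B (knave): "A is a knave" — False. ✓
C is a knight, so "at least one of the following is true: A is the same type as me; E is a knight" must be true — and it is.
D (knave): "B is a knave exactly when F is a knight" — False. ✓
E is a knave, so "B and A are knights" must be False — and it is.
As a knave, F's statement "D and I are different types" should be False; it is.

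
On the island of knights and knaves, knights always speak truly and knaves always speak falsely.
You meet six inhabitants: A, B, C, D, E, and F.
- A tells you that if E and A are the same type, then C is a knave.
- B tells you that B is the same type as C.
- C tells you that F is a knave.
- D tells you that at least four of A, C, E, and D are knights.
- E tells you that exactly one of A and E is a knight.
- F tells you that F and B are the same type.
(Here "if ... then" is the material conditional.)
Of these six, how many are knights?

The unique consistent assignment is A=knave, B=knight, C=knight, D=knave, E=knave, F=knave.
That has 2 knights.

2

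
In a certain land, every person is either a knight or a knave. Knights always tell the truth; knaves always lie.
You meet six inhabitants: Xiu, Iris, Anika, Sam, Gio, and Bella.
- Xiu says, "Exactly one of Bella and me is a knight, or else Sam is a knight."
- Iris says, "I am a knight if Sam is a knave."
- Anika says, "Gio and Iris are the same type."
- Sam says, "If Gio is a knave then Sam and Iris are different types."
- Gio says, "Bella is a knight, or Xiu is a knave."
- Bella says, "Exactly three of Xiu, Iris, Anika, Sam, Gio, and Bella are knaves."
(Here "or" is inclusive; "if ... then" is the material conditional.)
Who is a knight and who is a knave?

As a knight, Xiu's statement "exactly one of Bella and me is a knight, or else Sam is a knight" should be true; it is.
Iris is a knave, so "I am a knight if Sam is a knave" must be false — and it is.
Anika (knight): "Gio and Iris are the same type" — true. ✓
As a knave, Sam's statement "if Gio is a knave then Sam and Iris are different types" should be false; it is.
Gio (knave): "Bella is a knight, or Xiu is a knave" — false. ✓
Bella is a knave, and the claim "exactly three of Xiu, Iris, Anika, Sam, Gio, and Bella are knaves" is indeed false.

Xiu is a knight, Iris is a knave, Anika is a knight, Sam is a knave, Gio is a knave, and Bella is a knave.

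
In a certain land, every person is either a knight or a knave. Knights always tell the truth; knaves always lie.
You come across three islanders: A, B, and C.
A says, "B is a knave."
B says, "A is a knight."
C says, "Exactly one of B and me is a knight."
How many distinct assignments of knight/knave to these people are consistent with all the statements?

0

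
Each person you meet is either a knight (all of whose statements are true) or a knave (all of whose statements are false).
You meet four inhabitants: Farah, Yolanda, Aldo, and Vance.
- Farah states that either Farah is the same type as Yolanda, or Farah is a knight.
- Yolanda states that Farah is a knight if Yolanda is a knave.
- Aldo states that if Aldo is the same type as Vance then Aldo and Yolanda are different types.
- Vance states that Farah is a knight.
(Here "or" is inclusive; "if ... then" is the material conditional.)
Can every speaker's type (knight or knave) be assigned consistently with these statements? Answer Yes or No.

Yes

One consistent assignment: Farah=knave, Yolanda=knight, Aldo=knight, Vance=knave.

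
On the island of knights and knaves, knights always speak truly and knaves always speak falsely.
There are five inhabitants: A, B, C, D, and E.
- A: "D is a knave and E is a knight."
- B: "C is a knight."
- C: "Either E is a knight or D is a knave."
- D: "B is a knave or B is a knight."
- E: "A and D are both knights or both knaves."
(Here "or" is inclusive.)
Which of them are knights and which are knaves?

Suppose A is a knight. Then A's statement "D is a knave and E is a knight" would have to be true. Checking the 16 ways to assign the others, none is consistent with every speaker.
(For instance, with B=knave, C=knave, D=knight, E=knave, A's claim "D is a knave and E is a knight" comes out false where it would need to be true.)
So A must be a knave, making "D is a knave and E is a knight" false. Taking A=knave, B=knave, C=knave, D=knight, E=knave, each remaining statement checks out:
  B (knave): "C is a knight" — false. ✓
  C (knave): "either E is a knight or D is a knave" — false. ✓
  D (knight): "B is a knave or B is a knight" — true. ✓
  E (knave): "A and D are both knights or both knaves" — false. ✓
This is the unique consistent assignment.

A is a knave, B is a knave, C is a knave, D is a knight, and E is a knave.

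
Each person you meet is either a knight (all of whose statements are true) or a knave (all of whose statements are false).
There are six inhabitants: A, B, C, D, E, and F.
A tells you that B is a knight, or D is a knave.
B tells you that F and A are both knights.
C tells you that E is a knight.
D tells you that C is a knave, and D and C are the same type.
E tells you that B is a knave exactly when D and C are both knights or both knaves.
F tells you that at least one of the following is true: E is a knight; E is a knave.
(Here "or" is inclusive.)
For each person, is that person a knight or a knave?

A is a knight, and the claim "B is a knight, or D is a knave" is indeed true.
B is a knight, and the claim "F and A are both knights" is indeed true.
C is a knight, so "E is a knight" must be true — and it is.
D is a knave, and the claim "C is a knave, and D and C are the same type" is indeed false.
E (knight): "B is a knave exactly when D and C are both knights or both knaves" — true. ✓
Since F is a knight, "at least one of the following is true: E is a knight; E is a knave" needs to be true, which holds.

A is a knight, B is a knight, C is a knight, D is a knave, E is a knight, and F is a knight.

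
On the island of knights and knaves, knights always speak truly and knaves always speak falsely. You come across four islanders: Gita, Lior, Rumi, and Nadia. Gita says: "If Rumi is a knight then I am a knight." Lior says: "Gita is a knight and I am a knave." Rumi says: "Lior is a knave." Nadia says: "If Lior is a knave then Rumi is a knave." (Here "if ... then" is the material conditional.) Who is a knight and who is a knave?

Knights: Rumi. Knaves: Gita, Lior, and Nadia.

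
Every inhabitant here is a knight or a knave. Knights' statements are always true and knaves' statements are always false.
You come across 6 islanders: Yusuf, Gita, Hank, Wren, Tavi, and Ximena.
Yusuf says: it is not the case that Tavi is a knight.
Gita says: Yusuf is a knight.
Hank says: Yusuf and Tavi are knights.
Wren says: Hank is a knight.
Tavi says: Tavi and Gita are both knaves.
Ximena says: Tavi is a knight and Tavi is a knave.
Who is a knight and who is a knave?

Since Yusuf is a knight, "it is not the case that Tavi is a knight" needs to be true, which holds.
Since Gita is a knight, "Yusuf is a knight" needs to be true, which holds.
Hank is a knave, and the claim "Yusuf and Tavi are knights" is indeed false.
Wren (knave): "Hank is a knight" — false. ✓
Tavi (knave): "Tavi and Gita are both knaves" — false. ✓
Since Ximena is a knave, "Tavi is a knight and Tavi is a knave" needs to be false, which holds.

Yusuf is a knight, Gita is a knight, Hank is a knave, Wren is a knave, Tavi is a knave, and Ximena is a knave.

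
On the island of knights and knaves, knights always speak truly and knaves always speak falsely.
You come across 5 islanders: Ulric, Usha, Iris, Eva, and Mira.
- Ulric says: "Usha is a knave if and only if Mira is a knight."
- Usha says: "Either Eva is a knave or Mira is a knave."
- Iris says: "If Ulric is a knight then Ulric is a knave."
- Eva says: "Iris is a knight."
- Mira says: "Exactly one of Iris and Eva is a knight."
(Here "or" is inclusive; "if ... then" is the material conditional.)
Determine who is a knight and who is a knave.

Knights: Ulric and Usha. Knaves: Iris, Eva, and Mira.

As a knight, Ulric's statement "Usha is a knave if and only if Mira is a knight" should be true; it is.
As a knight, Usha's statement "either Eva is a knave or Mira is a knave" should be true; it is.
Iris (knave): "if Ulric is a knight then Ulric is a knave" — False. ✓
Eva is a knave; "Iris is a knight" is False, as required.
Mira (knave): "exactly one of Iris and Eva is a knight" — False. ✓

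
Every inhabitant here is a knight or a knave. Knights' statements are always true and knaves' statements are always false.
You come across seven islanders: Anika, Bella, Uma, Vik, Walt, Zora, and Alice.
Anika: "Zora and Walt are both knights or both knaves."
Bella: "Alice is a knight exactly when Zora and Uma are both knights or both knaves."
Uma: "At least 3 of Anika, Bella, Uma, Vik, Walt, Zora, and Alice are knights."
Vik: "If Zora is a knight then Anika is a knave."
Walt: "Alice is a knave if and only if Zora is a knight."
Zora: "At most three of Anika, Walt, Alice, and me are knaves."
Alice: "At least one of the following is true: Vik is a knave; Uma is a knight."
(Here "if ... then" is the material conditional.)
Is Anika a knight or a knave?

Anika is a knave.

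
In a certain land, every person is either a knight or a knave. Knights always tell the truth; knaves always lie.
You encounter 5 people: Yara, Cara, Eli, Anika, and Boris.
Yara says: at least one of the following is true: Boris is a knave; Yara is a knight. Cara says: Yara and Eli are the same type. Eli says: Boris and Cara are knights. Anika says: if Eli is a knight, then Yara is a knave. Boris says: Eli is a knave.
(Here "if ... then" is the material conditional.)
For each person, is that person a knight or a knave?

Yara is a knight, Cara is a knave, Eli is a knave, Anika is a knight, and Boris is a knight.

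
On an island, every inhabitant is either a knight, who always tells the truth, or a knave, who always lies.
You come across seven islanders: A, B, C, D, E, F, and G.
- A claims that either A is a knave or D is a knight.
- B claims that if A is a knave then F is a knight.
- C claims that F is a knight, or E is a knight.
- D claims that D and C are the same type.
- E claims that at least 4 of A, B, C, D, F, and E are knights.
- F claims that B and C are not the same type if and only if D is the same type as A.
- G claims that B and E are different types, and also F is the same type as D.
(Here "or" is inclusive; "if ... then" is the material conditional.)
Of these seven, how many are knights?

5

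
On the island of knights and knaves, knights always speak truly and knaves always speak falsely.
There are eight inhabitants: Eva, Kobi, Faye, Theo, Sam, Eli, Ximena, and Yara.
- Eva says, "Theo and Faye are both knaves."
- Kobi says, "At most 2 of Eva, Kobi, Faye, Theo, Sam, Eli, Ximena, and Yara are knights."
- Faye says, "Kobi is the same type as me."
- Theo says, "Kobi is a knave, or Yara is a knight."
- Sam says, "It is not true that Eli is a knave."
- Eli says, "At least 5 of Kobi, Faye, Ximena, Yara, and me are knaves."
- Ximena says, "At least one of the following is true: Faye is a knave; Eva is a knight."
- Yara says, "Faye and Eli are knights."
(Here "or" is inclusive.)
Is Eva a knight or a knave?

Consistent assignments: {Eva=knave, Kobi=knight, Faye=knight, Theo=knave, Sam=knave, Eli=knave, Ximena=knave, Yara=knave}
In every consistent assignment, Eva is a knave.

Eva is a knave.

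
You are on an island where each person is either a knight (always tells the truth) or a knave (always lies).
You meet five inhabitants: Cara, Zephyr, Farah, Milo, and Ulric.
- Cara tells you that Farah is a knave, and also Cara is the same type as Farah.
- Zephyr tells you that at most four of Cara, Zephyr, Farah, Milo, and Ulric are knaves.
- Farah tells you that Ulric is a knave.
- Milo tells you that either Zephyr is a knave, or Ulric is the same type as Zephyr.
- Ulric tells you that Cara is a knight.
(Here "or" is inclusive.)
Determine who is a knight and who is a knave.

Suppose Cara is a knight. Then Cara's statement "Farah is a knave, and also Cara is the same type as Farah" would have to be true. Checking the 16 ways to assign the others, none is consistent with every speaker.
(For instance, with Zephyr=knight, Farah=knight, Milo=knave, Ulric=knave, Cara's claim "Farah is a knave, and also Cara is the same type as Farah" comes out false where it would need to be true.)
So Cara must be a knave, making "Farah is a knave, and also Cara is the same type as Farah" false. Taking Cara=knave, Zephyr=knight, Farah=knight, Milo=knave, Ulric=knave, each remaining statement checks out:
  Zephyr (knight): "at most four of Cara, Zephyr, Farah, Milo, and Ulric are knaves" — true. ✓
  Farah (knight): "Ulric is a knave" — true. ✓
  Milo (knave): "either Zephyr is a knave, or Ulric is the same type as Zephyr" — false. ✓
  Ulric (knave): "Cara is a knight" — false. ✓
This is the unique consistent assignment.

Cara is a knave, Zephyr is a knight, Farah is a knight, Milo is a knave, and Ulric is a knave.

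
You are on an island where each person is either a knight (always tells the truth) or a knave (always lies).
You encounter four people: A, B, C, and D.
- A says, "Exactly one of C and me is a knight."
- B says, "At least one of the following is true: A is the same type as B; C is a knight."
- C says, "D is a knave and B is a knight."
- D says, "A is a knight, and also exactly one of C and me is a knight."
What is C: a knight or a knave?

C is a knave.

Consistent assignments: {A=knight, B=knight, C=knave, D=knight}; {A=knight, B=knave, C=knave, D=knight}; {A=knight, B=knave, C=knave, D=knave}
In every consistent assignment, C is a knave.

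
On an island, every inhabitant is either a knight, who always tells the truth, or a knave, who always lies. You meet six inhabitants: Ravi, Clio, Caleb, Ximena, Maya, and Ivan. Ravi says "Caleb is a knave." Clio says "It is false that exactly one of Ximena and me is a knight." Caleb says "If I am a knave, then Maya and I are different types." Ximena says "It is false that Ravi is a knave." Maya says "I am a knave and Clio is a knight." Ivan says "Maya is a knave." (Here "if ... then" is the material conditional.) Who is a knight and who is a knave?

Ravi (knight): "Caleb is a knave" — true. ✓
Clio is a knave, so "it is false that exactly one of Ximena and me is a knight" must be False — and it is.
As a knave, Caleb's statement "if I am a knave, then Maya and I are different types" should be False; it is.
Ximena is a knight; "it is false that Ravi is a knave" is true, as required.
Maya is a knave, and the claim "I am a knave and Clio is a knight" is indeed False.
As a knight, Ivan's statement "Maya is a knave" should be true; it is.

Ravi is a knight, Clio is a knave, Caleb is a knave, Ximena is a knight, Maya is a knave, and Ivan is a knight.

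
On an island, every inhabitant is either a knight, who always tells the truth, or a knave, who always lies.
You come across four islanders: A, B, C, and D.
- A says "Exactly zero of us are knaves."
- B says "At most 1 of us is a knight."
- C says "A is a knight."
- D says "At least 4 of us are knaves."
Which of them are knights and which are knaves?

A is a knave, B is a knight, C is a knave, and D is a knave.

A is a knave, so "exactly zero of us are knaves" must be false — and it is.
B is a knight; "at most 1 of us is a knight" is True, as required.
Since C is a knave, "A is a knight" needs to be false, which holds.
Since D is a knave, "at least 4 of us are knaves" needs to be false, which holds.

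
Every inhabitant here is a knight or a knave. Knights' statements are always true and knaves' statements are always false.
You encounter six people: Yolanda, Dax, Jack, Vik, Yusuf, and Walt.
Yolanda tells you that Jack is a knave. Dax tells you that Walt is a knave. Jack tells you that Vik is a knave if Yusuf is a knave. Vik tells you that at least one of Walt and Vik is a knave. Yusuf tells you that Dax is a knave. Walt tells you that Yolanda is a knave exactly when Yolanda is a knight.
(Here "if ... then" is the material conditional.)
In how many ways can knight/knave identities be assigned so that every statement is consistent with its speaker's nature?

Consistent assignments:
  Yolanda=knight, Dax=knight, Jack=knave, Vik=knight, Yusuf=knave, Walt=knave

1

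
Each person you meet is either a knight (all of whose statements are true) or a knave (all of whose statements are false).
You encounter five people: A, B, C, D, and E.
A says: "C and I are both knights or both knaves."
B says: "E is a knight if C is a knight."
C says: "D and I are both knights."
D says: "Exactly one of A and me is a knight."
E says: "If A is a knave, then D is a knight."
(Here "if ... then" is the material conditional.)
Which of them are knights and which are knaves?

Knights: B, C, D, and E. Knaves: A.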